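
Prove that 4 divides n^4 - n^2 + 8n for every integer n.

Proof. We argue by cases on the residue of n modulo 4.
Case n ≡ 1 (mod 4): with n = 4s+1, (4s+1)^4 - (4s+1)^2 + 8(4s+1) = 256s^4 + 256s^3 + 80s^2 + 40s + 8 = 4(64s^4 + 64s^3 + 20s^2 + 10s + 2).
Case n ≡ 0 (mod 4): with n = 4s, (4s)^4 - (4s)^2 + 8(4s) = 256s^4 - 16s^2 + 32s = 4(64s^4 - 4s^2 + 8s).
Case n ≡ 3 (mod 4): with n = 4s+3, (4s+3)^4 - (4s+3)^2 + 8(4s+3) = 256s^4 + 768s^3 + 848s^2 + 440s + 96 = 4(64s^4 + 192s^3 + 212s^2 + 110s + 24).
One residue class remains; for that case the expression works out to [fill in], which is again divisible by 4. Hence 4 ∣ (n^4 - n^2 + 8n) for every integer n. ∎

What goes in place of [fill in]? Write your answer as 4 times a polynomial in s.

4(64s^4 + 128s^3 + 92s^2 + 36s + 7)

Only n ≡ 2 (mod 4) is unaccounted for. Put n = 4s+2:
(4s+2)^4 - (4s+2)^2 + 8(4s+2) expands to 256s^4 + 512s^3 + 368s^2 + 144s + 28,
and factoring out 4 leaves 4(64s^4 + 128s^3 + 92s^2 + 36s + 7).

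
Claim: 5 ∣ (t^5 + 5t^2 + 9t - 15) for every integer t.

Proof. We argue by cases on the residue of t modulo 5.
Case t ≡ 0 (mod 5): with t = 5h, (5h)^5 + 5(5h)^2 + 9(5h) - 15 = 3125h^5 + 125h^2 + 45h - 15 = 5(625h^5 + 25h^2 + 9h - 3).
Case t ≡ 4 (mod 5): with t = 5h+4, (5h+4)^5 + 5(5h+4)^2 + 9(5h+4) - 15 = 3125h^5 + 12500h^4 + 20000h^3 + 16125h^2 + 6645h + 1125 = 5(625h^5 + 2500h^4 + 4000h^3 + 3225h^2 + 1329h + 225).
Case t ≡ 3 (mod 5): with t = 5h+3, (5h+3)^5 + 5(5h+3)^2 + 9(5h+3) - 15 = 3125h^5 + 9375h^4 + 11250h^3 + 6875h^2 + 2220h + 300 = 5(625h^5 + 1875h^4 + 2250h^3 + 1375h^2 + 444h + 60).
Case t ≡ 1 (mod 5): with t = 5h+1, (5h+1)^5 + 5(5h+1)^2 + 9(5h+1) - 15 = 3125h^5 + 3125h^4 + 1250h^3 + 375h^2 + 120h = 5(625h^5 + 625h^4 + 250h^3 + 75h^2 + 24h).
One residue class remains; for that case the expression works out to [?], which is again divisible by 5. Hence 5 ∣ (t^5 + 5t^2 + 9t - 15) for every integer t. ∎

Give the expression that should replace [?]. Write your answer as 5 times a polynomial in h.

The residues treated are {0, 4, 3, 1}, so the missing case is t ≡ 2 (mod 5); write t = 5h+2.
Then (5h+2)^5 + 5(5h+2)^2 + 9(5h+2) - 15 = 3125h^5 + 6250h^4 + 5000h^3 + 2125h^2 + 545h + 55 = 5(625h^5 + 1250h^4 + 1000h^3 + 425h^2 + 109h + 11).

5(625h^5 + 1250h^4 + 1000h^3 + 425h^2 + 109h + 11)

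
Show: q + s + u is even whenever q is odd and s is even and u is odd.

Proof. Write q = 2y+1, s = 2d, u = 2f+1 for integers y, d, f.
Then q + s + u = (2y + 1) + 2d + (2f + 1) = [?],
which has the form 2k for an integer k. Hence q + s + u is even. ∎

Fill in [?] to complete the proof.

(2y + 1) + 2d + (2f + 1) = 2d + 2f + 2y + 2
= 2(d + f + y + 1).
Since d + f + y + 1 is an integer, the sum is of the form 2k for an integer k.

2(d + f + y + 1)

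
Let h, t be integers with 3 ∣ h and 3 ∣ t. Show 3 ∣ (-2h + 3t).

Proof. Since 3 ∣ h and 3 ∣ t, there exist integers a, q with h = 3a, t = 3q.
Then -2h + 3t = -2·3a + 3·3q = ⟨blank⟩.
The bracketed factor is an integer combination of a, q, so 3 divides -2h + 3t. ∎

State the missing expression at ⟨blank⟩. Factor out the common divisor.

3(-2a + 3q)

Each term has a factor of 3: -2·3a + 3·3q = 3·(-2a + 3q).
Since -2a + 3q is an integer, 3 ∣ (-2h + 3t).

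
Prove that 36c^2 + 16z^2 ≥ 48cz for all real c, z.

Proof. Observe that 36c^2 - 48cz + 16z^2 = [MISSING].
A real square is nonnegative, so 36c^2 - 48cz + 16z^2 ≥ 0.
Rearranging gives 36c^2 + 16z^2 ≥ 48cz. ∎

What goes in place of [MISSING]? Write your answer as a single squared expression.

36c^2 - 48cz + 16z^2 is a perfect-square trinomial: the outer terms are (6c)^2 and (4z)^2, and the cross term is -2·6c·4z.
So 36c^2 - 48cz + 16z^2 = (6c - 4z)^2 ≥ 0.

(6c - 4z)^2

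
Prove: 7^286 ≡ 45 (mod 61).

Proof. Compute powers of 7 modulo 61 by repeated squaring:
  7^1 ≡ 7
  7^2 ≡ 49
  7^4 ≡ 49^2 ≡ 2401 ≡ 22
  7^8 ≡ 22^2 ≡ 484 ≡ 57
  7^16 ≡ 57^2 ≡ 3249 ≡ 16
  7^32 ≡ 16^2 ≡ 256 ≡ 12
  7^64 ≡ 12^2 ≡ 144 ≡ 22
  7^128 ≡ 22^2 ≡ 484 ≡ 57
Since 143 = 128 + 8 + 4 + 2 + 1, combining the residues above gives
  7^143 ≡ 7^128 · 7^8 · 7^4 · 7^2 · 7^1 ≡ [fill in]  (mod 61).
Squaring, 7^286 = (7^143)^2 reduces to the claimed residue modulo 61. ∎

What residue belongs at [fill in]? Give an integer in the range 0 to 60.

7^128 · 7^8 · 7^4 · 7^2 · 7^1 ≡ 57 · 57 · 22 · 49 · 7 = 24516954.
24516954 mod 61 = 17, so 7^143 ≡ 17 (mod 61).

17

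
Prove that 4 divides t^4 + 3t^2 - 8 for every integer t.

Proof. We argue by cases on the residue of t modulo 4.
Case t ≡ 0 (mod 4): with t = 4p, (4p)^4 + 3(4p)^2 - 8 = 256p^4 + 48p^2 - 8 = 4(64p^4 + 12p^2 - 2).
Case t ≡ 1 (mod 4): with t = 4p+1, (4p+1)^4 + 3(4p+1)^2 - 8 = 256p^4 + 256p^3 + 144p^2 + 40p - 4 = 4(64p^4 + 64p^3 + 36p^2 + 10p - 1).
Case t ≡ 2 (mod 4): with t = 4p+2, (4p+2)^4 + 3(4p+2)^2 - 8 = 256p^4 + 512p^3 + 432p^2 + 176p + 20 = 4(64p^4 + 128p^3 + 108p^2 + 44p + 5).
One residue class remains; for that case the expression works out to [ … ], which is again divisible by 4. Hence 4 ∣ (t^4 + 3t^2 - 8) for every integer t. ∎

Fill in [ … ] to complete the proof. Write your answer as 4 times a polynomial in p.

The residues treated are {0, 1, 2}, so the missing case is t ≡ 3 (mod 4); write t = 4p+3.
Then (4p+3)^4 + 3(4p+3)^2 - 8 = 256p^4 + 768p^3 + 912p^2 + 504p + 100 = 4(64p^4 + 192p^3 + 228p^2 + 126p + 25).

4(64p^4 + 192p^3 + 228p^2 + 126p + 25)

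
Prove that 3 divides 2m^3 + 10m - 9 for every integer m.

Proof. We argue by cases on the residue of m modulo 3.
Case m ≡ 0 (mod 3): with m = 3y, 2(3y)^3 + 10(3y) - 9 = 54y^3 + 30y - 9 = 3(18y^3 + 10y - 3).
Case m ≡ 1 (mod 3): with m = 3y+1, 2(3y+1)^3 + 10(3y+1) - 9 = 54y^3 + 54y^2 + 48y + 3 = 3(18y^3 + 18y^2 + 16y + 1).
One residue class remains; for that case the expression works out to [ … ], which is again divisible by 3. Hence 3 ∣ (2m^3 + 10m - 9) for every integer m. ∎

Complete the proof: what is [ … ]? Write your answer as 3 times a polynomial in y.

3(18y^3 + 36y^2 + 34y + 9)

The residues treated are {0, 1}, so the missing case is m ≡ 2 (mod 3); write m = 3y+2.
Then 2(3y+2)^3 + 10(3y+2) - 9 = 54y^3 + 108y^2 + 102y + 27 = 3(18y^3 + 36y^2 + 34y + 9).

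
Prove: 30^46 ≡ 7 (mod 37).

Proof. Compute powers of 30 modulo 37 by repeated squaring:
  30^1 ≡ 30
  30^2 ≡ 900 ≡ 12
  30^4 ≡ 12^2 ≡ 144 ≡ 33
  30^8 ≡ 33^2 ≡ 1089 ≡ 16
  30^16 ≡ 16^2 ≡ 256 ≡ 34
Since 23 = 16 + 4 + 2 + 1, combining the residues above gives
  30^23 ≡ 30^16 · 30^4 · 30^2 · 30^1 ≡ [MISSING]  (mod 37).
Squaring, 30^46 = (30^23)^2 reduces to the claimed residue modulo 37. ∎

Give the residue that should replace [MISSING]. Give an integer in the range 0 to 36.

28

30^16 · 30^4 · 30^2 · 30^1 ≡ 34 · 33 · 12 · 30 = 403920.
403920 mod 37 = 28, so 30^23 ≡ 28 (mod 37).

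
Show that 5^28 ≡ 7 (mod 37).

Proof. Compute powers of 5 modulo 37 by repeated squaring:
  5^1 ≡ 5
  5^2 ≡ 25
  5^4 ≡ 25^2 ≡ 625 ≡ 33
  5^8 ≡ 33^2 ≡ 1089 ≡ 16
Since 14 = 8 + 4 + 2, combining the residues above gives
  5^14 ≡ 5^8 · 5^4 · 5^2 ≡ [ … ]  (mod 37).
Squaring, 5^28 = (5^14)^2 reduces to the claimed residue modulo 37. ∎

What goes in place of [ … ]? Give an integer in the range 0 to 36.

5^8 · 5^4 · 5^2 ≡ 16 · 33 · 25 = 13200.
13200 mod 37 = 28, so 5^14 ≡ 28 (mod 37).

28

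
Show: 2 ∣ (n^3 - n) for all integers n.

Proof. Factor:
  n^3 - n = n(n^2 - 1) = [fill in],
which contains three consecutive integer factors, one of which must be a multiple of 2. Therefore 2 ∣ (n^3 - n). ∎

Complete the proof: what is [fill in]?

n(n^2 - 1) = n(n - 1)(n + 1) = (n - 1)n(n + 1).
These three factors are consecutive integers, so their product is divisible by 2.

(n - 1)n(n + 1)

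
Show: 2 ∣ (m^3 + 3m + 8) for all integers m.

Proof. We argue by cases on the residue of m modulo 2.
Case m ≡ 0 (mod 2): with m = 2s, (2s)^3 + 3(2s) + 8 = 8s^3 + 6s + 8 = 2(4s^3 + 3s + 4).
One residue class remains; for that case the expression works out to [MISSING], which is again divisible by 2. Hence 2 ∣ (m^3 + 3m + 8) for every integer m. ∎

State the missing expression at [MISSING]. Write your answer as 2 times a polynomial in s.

2(4s^3 + 6s^2 + 6s + 6)

Only m ≡ 1 (mod 2) is unaccounted for. Put m = 2s+1:
(2s+1)^3 + 3(2s+1) + 8 expands to 8s^3 + 12s^2 + 12s + 12,
and factoring out 2 leaves 2(4s^3 + 6s^2 + 6s + 6).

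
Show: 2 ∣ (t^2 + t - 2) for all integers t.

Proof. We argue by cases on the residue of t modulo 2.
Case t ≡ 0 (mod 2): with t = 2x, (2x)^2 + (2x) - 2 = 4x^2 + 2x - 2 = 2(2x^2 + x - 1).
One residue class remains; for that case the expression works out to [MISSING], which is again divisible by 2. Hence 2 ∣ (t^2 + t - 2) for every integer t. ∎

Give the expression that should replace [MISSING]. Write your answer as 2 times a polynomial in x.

The residues treated are {0}, so the missing case is t ≡ 1 (mod 2); write t = 2x+1.
Then (2x+1)^2 + (2x+1) - 2 = 4x^2 + 6x = 2(2x^2 + 3x).

2(2x^2 + 3x)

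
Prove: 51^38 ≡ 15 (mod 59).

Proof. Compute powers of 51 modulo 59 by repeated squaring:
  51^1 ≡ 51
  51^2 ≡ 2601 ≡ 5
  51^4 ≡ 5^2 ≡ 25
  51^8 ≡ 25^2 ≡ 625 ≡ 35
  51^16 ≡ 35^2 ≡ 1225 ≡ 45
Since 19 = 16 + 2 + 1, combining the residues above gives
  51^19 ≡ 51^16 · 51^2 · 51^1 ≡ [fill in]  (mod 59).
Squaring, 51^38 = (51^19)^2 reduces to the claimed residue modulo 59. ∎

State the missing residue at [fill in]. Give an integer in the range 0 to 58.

Multiply the listed residues: 45 · 5 · 51 = 225 → 11475.
Reducing modulo 59: 11475 = 194·59 + 29, so 51^19 ≡ 29.

29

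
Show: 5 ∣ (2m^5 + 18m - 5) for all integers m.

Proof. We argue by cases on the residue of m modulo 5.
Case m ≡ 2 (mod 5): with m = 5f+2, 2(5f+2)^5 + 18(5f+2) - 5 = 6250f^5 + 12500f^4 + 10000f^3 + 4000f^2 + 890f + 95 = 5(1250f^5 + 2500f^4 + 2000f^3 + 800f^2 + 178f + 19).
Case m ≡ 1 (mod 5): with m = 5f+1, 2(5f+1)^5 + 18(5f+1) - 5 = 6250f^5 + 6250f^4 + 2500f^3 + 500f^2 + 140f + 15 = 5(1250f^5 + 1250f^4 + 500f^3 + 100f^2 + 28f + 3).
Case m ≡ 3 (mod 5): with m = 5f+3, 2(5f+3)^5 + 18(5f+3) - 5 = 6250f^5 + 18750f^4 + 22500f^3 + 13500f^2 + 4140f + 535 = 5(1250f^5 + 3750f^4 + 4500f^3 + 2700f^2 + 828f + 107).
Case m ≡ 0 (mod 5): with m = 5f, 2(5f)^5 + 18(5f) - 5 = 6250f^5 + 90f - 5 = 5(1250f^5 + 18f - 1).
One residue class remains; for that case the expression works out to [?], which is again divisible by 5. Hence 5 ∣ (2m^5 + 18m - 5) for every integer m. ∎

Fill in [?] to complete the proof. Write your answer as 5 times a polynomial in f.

The residues treated are {2, 1, 3, 0}, so the missing case is m ≡ 4 (mod 5); write m = 5f+4.
Then 2(5f+4)^5 + 18(5f+4) - 5 = 6250f^5 + 25000f^4 + 40000f^3 + 32000f^2 + 12890f + 2115 = 5(1250f^5 + 5000f^4 + 8000f^3 + 6400f^2 + 2578f + 423).

5(1250f^5 + 5000f^4 + 8000f^3 + 6400f^2 + 2578f + 423)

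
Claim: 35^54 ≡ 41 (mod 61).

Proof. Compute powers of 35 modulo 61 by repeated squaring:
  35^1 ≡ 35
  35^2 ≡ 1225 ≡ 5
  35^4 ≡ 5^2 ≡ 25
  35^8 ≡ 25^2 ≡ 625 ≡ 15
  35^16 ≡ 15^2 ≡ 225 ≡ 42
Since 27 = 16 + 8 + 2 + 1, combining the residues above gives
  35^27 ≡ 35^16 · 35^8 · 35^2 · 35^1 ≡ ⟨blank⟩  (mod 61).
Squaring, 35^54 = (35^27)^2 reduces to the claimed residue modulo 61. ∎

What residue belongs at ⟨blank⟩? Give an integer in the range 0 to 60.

23

Multiply the listed residues: 42 · 15 · 5 · 35 = 630 → 3150 → 110250.
Reducing modulo 61: 110250 = 1807·61 + 23, so 35^27 ≡ 23.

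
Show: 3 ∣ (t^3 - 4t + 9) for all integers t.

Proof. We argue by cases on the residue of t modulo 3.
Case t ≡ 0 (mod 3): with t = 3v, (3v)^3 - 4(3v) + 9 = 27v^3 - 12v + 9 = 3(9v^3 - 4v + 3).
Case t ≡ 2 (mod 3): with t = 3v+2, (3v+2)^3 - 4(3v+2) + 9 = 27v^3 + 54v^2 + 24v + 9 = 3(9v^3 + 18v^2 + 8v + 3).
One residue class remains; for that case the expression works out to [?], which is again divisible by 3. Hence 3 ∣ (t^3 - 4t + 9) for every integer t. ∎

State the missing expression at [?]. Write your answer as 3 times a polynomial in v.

Only t ≡ 1 (mod 3) is unaccounted for. Put t = 3v+1:
(3v+1)^3 - 4(3v+1) + 9 expands to 27v^3 + 27v^2 - 3v + 6,
and factoring out 3 leaves 3(9v^3 + 9v^2 - v + 2).

3(9v^3 + 9v^2 - v + 2)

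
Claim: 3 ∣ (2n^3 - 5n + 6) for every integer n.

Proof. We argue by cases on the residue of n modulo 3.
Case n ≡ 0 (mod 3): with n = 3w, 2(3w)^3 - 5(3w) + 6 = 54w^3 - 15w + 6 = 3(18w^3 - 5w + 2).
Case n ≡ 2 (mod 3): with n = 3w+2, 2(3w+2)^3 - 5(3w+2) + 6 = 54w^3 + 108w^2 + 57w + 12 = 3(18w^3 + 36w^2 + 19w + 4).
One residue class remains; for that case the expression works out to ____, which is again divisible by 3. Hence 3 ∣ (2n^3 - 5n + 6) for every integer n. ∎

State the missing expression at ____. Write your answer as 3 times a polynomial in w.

3(18w^3 + 18w^2 + w + 1)

The residues treated are {0, 2}, so the missing case is n ≡ 1 (mod 3); write n = 3w+1.
Then 2(3w+1)^3 - 5(3w+1) + 6 = 54w^3 + 54w^2 + 3w + 3 = 3(18w^3 + 18w^2 + w + 1).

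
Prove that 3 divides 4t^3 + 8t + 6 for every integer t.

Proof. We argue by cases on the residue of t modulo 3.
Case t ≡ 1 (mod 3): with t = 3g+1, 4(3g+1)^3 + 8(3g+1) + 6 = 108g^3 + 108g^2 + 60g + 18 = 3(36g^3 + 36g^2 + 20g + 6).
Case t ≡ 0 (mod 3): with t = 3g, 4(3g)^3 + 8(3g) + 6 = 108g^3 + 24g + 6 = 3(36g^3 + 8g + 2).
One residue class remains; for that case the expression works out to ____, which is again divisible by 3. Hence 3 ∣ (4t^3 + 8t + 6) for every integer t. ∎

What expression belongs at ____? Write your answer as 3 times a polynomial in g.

3(36g^3 + 72g^2 + 56g + 18)

The residues treated are {1, 0}, so the missing case is t ≡ 2 (mod 3); write t = 3g+2.
Then 4(3g+2)^3 + 8(3g+2) + 6 = 108g^3 + 216g^2 + 168g + 54 = 3(36g^3 + 72g^2 + 56g + 18).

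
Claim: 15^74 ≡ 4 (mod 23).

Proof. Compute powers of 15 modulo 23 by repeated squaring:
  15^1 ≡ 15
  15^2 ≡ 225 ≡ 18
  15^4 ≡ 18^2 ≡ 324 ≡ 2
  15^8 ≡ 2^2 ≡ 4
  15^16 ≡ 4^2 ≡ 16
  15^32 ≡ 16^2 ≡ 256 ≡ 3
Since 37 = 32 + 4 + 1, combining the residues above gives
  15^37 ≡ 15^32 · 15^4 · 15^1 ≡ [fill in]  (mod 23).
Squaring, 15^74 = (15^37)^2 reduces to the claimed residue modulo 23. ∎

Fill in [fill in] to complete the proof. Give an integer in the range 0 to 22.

Multiply the listed residues: 3 · 2 · 15 = 6 → 90.
Reducing modulo 23: 90 = 3·23 + 21, so 15^37 ≡ 21.

21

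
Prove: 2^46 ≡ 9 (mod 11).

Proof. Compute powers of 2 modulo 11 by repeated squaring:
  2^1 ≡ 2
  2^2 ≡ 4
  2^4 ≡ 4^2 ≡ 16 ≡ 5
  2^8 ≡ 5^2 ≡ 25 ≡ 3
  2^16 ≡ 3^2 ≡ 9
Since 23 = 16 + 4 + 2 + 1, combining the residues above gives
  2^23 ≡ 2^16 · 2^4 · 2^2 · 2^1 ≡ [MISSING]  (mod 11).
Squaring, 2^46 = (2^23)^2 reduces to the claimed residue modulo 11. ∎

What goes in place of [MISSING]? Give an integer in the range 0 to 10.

8

2^16 · 2^4 · 2^2 · 2^1 ≡ 9 · 5 · 4 · 2 = 360.
360 mod 11 = 8, so 2^23 ≡ 8 (mod 11).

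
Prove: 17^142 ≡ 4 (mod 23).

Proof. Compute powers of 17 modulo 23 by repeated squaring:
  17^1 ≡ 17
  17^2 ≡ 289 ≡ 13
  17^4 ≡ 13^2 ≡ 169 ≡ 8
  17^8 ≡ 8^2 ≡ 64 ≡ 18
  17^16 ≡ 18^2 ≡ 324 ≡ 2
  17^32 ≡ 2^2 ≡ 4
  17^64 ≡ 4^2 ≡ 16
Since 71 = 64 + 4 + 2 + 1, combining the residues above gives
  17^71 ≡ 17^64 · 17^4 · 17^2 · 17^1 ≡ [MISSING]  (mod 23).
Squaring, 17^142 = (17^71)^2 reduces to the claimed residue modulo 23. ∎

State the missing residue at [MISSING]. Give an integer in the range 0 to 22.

Multiply the listed residues: 16 · 8 · 13 · 17 = 128 → 1664 → 28288.
Reducing modulo 23: 28288 = 1229·23 + 21, so 17^71 ≡ 21.

21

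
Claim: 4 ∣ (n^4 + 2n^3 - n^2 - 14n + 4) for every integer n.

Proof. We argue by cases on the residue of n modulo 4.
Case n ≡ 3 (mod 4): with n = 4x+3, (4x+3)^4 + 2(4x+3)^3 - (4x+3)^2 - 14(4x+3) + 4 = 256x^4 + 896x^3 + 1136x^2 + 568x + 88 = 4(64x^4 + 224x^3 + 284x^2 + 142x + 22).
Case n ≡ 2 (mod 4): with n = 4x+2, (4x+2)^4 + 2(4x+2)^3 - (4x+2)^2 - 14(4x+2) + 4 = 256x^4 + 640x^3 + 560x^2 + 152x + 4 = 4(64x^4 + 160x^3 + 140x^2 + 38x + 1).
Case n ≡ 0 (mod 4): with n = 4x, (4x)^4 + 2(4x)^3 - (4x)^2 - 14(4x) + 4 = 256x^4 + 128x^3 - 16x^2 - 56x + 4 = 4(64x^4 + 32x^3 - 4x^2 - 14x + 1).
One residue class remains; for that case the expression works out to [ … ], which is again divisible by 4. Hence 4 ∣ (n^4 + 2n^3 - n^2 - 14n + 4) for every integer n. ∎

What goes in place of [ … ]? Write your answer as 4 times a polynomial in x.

4(64x^4 + 96x^3 + 44x^2 - 6x - 2)

Only n ≡ 1 (mod 4) is unaccounted for. Put n = 4x+1:
(4x+1)^4 + 2(4x+1)^3 - (4x+1)^2 - 14(4x+1) + 4 expands to 256x^4 + 384x^3 + 176x^2 - 24x - 8,
and factoring out 4 leaves 4(64x^4 + 96x^3 + 44x^2 - 6x - 2).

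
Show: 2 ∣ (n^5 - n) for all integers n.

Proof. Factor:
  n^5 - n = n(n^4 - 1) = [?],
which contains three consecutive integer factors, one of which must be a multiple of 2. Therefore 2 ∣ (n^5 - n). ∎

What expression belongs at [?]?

(n - 1)n(n + 1)(n^2 + 1)

n^4 - 1 = (n^2 - 1)(n^2 + 1), and n^2 - 1 = (n-1)(n+1).
So n(n^4 - 1) = (n - 1)n(n + 1)(n^2 + 1).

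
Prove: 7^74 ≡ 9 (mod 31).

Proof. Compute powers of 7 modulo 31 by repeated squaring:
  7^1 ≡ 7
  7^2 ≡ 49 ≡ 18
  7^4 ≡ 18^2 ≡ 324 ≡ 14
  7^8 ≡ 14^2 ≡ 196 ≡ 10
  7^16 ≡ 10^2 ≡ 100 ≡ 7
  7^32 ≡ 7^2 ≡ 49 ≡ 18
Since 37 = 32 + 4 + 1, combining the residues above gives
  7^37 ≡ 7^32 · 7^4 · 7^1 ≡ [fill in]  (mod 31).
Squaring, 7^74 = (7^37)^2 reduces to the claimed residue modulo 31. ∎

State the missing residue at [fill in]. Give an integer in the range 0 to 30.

28

7^32 · 7^4 · 7^1 ≡ 18 · 14 · 7 = 1764.
1764 mod 31 = 28, so 7^37 ≡ 28 (mod 31).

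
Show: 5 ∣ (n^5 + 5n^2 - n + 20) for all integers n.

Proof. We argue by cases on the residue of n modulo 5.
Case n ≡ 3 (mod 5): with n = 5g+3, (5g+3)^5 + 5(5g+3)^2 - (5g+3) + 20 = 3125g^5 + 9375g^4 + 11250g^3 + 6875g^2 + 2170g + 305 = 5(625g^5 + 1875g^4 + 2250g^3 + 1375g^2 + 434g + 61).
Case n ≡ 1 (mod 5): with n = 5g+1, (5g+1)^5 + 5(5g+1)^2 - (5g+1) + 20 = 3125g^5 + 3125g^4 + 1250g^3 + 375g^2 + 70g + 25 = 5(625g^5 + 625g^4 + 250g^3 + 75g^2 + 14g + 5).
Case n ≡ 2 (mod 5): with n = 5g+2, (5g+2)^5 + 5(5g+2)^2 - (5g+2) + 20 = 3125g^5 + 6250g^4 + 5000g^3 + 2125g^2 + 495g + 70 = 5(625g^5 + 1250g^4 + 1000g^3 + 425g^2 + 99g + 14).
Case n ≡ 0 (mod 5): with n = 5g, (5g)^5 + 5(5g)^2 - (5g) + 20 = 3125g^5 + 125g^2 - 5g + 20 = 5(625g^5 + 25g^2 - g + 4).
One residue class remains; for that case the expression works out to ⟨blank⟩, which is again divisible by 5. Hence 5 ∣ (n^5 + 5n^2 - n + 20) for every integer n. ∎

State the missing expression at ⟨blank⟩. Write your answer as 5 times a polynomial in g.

5(625g^5 + 2500g^4 + 4000g^3 + 3225g^2 + 1319g + 224)

Only n ≡ 4 (mod 5) is unaccounted for. Put n = 5g+4:
(5g+4)^5 + 5(5g+4)^2 - (5g+4) + 20 expands to 3125g^5 + 12500g^4 + 20000g^3 + 16125g^2 + 6595g + 1120,
and factoring out 5 leaves 5(625g^5 + 2500g^4 + 4000g^3 + 3225g^2 + 1319g + 224).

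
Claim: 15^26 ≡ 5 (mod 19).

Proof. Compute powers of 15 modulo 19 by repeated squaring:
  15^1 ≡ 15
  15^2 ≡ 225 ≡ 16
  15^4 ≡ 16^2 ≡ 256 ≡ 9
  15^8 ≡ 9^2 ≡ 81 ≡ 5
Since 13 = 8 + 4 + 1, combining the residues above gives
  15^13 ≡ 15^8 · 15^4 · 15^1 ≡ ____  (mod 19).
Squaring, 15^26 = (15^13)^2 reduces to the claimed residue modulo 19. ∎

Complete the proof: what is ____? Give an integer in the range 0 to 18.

15^8 · 15^4 · 15^1 ≡ 5 · 9 · 15 = 675.
675 mod 19 = 10, so 15^13 ≡ 10 (mod 19).

10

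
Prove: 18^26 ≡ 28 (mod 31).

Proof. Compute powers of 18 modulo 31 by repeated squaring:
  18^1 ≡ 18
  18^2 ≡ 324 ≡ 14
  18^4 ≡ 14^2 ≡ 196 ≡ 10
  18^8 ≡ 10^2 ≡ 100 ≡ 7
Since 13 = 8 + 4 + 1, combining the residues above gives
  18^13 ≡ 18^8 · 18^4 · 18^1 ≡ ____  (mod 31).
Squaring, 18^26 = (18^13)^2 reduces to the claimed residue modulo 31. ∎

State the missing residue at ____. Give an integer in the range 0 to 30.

20

Multiply the listed residues: 7 · 10 · 18 = 70 → 1260.
Reducing modulo 31: 1260 = 40·31 + 20, so 18^13 ≡ 20.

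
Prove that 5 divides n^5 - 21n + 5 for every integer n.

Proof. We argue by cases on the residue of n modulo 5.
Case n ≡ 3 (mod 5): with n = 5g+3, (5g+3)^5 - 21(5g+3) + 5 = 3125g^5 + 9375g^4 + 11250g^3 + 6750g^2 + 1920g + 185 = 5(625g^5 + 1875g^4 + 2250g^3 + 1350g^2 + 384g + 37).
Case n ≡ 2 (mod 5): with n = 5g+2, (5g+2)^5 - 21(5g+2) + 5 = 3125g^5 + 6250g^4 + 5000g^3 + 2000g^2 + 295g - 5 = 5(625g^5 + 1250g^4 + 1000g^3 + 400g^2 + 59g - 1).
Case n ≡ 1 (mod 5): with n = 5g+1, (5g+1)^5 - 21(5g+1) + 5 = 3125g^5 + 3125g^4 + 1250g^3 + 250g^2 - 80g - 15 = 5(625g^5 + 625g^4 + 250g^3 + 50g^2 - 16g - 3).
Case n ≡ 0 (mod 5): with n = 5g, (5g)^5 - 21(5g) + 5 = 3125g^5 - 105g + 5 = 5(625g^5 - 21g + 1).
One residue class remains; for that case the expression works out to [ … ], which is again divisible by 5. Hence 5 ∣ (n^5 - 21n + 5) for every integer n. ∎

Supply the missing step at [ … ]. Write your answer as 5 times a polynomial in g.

Only n ≡ 4 (mod 5) is unaccounted for. Put n = 5g+4:
(5g+4)^5 - 21(5g+4) + 5 expands to 3125g^5 + 12500g^4 + 20000g^3 + 16000g^2 + 6295g + 945,
and factoring out 5 leaves 5(625g^5 + 2500g^4 + 4000g^3 + 3200g^2 + 1259g + 189).

5(625g^5 + 2500g^4 + 4000g^3 + 3200g^2 + 1259g + 189)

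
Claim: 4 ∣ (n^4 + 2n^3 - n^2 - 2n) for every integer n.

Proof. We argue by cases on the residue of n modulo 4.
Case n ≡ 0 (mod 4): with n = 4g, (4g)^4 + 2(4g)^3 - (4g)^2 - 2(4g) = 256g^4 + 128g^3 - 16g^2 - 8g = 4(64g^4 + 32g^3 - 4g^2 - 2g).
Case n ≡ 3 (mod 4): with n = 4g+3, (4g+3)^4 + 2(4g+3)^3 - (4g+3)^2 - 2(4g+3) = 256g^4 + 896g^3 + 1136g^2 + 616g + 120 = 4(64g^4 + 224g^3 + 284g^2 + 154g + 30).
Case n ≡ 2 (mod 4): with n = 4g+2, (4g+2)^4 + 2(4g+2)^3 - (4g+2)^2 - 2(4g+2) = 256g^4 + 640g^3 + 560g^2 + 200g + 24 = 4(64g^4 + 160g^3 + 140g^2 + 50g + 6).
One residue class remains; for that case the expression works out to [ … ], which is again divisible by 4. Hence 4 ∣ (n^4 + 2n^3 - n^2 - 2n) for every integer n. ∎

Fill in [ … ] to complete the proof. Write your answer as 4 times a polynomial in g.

4(64g^4 + 96g^3 + 44g^2 + 6g)

The residues treated are {0, 3, 2}, so the missing case is n ≡ 1 (mod 4); write n = 4g+1.
Then (4g+1)^4 + 2(4g+1)^3 - (4g+1)^2 - 2(4g+1) = 256g^4 + 384g^3 + 176g^2 + 24g = 4(64g^4 + 96g^3 + 44g^2 + 6g).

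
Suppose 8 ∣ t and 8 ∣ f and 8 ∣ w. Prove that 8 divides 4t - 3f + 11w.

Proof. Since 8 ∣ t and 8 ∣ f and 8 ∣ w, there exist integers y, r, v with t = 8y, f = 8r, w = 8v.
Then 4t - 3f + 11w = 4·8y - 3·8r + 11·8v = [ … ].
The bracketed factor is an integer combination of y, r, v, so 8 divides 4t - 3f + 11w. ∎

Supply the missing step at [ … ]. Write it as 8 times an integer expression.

Each term has a factor of 8: 4·8y - 3·8r + 11·8v = 8·(-3r + 11v + 4y).
Since -3r + 11v + 4y is an integer, 8 ∣ (4t - 3f + 11w).

8(-3r + 11v + 4y)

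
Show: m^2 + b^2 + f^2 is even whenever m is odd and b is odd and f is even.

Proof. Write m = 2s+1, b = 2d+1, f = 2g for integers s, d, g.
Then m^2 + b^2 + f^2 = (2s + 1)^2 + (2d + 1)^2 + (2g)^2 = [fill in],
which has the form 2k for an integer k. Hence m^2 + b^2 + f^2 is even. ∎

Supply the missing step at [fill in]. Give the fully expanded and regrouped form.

Expanding: (2s + 1)^2 + (2d + 1)^2 + (2g)^2 = 4d^2 + 4d + 4g^2 + 4s^2 + 4s + 2.
Every term is even; pulling out the factor of 2 gives 2(2d^2 + 2d + 2g^2 + 2s^2 + 2s + 1).

2(2d^2 + 2d + 2g^2 + 2s^2 + 2s + 1)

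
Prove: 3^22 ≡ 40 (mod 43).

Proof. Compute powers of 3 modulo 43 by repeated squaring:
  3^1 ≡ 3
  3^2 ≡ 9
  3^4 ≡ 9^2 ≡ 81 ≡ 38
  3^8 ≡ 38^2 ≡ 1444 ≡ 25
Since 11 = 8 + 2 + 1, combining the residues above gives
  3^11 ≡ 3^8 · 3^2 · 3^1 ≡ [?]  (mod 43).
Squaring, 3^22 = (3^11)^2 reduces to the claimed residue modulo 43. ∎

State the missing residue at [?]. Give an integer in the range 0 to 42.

3^8 · 3^2 · 3^1 ≡ 25 · 9 · 3 = 675.
675 mod 43 = 30, so 3^11 ≡ 30 (mod 43).

30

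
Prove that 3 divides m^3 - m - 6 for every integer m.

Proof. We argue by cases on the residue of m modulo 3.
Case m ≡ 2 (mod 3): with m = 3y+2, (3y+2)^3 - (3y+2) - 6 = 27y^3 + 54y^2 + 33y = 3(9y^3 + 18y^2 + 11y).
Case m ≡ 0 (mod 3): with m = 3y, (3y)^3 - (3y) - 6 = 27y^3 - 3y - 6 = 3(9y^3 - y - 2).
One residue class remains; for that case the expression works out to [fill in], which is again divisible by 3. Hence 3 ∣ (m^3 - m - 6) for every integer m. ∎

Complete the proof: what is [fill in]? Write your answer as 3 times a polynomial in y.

Only m ≡ 1 (mod 3) is unaccounted for. Put m = 3y+1:
(3y+1)^3 - (3y+1) - 6 expands to 27y^3 + 27y^2 + 6y - 6,
and factoring out 3 leaves 3(9y^3 + 9y^2 + 2y - 2).

3(9y^3 + 9y^2 + 2y - 2)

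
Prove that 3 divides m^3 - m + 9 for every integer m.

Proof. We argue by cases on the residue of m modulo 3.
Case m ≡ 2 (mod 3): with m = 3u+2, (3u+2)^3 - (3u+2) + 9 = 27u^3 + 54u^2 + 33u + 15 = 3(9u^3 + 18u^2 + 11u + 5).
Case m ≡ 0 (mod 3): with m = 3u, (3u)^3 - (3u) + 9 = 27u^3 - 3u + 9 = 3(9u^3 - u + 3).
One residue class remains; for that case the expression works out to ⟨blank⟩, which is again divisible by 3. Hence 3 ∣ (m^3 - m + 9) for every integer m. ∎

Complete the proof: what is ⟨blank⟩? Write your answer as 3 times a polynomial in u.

3(9u^3 + 9u^2 + 2u + 3)

Only m ≡ 1 (mod 3) is unaccounted for. Put m = 3u+1:
(3u+1)^3 - (3u+1) + 9 expands to 27u^3 + 27u^2 + 6u + 9,
and factoring out 3 leaves 3(9u^3 + 9u^2 + 2u + 3).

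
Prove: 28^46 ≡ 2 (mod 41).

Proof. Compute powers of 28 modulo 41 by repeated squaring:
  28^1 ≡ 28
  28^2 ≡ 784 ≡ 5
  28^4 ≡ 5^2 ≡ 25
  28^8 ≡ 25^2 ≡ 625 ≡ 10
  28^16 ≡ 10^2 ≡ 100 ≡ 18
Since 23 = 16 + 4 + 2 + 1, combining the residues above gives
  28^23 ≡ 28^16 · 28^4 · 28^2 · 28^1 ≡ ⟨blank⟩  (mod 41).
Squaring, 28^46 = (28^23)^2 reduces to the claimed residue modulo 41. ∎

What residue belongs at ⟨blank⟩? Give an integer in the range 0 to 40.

28^16 · 28^4 · 28^2 · 28^1 ≡ 18 · 25 · 5 · 28 = 63000.
63000 mod 41 = 24, so 28^23 ≡ 24 (mod 41).

24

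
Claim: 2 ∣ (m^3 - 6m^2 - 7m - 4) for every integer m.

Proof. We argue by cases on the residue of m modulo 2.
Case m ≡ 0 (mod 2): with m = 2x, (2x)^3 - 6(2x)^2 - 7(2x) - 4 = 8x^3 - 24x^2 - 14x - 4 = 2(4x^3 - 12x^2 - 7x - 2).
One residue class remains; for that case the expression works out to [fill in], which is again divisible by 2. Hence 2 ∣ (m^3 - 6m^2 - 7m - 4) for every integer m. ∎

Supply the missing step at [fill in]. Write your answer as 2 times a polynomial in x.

The residues treated are {0}, so the missing case is m ≡ 1 (mod 2); write m = 2x+1.
Then (2x+1)^3 - 6(2x+1)^2 - 7(2x+1) - 4 = 8x^3 - 12x^2 - 32x - 16 = 2(4x^3 - 6x^2 - 16x - 8).

2(4x^3 - 6x^2 - 16x - 8)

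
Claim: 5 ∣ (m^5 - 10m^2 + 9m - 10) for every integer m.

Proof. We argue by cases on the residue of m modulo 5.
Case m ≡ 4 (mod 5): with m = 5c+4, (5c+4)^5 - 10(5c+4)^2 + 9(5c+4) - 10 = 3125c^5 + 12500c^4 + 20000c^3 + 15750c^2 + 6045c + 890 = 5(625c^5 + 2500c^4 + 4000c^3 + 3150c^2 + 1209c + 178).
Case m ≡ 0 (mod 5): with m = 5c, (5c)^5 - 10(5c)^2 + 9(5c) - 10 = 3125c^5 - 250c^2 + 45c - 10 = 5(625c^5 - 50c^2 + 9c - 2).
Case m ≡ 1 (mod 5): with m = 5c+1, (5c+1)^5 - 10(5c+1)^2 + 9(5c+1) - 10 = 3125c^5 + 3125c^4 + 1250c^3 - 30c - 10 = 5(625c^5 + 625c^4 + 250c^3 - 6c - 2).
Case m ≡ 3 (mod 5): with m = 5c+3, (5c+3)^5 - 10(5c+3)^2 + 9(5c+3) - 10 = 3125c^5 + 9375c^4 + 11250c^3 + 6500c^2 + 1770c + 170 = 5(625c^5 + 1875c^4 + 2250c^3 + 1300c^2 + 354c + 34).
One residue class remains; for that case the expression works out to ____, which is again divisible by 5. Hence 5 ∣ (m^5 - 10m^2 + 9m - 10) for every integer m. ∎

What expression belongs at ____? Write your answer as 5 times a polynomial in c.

5(625c^5 + 1250c^4 + 1000c^3 + 350c^2 + 49c)

The residues treated are {4, 0, 1, 3}, so the missing case is m ≡ 2 (mod 5); write m = 5c+2.
Then (5c+2)^5 - 10(5c+2)^2 + 9(5c+2) - 10 = 3125c^5 + 6250c^4 + 5000c^3 + 1750c^2 + 245c = 5(625c^5 + 1250c^4 + 1000c^3 + 350c^2 + 49c).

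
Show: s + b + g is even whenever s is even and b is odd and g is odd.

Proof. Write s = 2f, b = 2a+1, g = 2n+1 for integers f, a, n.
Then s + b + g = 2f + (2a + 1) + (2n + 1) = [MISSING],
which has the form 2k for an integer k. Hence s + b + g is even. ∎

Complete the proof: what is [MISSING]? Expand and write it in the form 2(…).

2f + (2a + 1) + (2n + 1) = 2a + 2f + 2n + 2
= 2(a + f + n + 1).
Since a + f + n + 1 is an integer, the sum is of the form 2k for an integer k.

2(a + f + n + 1)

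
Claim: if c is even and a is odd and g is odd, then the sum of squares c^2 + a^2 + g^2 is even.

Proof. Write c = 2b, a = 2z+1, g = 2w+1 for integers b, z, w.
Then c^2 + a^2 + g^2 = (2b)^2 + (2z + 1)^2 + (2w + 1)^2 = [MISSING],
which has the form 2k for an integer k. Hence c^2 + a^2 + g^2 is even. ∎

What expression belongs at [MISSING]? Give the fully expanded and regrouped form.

2(2b^2 + 2w^2 + 2w + 2z^2 + 2z + 1)

(2b)^2 + (2z + 1)^2 + (2w + 1)^2 = 4b^2 + 4w^2 + 4w + 4z^2 + 4z + 2
= 2(2b^2 + 2w^2 + 2w + 2z^2 + 2z + 1).
Since 2b^2 + 2w^2 + 2w + 2z^2 + 2z + 1 is an integer, the sum of squares is of the form 2k for an integer k.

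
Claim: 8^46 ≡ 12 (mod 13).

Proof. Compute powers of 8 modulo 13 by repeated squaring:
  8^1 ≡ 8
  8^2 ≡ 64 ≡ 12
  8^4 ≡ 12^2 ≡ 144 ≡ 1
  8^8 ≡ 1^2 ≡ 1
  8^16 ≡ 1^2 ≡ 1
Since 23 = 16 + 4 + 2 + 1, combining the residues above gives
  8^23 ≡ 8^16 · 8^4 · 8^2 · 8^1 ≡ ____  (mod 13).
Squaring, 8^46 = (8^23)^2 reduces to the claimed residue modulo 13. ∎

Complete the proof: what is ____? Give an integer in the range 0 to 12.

5

8^16 · 8^4 · 8^2 · 8^1 ≡ 1 · 1 · 12 · 8 = 96.
96 mod 13 = 5, so 8^23 ≡ 5 (mod 13).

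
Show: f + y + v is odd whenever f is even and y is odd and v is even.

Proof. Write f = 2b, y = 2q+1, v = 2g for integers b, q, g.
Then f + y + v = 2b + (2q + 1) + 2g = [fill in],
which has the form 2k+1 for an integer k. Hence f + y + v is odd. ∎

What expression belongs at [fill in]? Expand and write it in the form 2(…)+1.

2b + (2q + 1) + 2g = 2b + 2g + 2q + 1
= 2(b + g + q) + 1.
Since b + g + q is an integer, the sum is of the form 2k+1 for an integer k.

2(b + g + q) + 1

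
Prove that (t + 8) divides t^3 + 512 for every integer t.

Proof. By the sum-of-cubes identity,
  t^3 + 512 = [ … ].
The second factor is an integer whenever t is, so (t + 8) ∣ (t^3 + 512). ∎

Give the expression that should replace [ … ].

(t + 8)(t^2 - 8t + 64)

a^3 + b^3 = (a + b)(a^2 - ab + b^2). With a = t, b = 8:
t^3 + 512 = (t + 8)(t^2 - 8t + 64).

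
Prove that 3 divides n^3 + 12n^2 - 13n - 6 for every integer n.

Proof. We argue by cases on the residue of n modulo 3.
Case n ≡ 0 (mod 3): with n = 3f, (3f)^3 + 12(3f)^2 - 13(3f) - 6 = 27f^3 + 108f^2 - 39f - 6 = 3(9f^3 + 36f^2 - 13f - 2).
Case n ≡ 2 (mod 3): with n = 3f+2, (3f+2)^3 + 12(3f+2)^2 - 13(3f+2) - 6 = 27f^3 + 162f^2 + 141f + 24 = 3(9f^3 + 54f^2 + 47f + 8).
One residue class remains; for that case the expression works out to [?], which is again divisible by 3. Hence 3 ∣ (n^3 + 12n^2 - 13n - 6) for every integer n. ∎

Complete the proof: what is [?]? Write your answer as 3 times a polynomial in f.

3(9f^3 + 45f^2 + 14f - 2)

The residues treated are {0, 2}, so the missing case is n ≡ 1 (mod 3); write n = 3f+1.
Then (3f+1)^3 + 12(3f+1)^2 - 13(3f+1) - 6 = 27f^3 + 135f^2 + 42f - 6 = 3(9f^3 + 45f^2 + 14f - 2).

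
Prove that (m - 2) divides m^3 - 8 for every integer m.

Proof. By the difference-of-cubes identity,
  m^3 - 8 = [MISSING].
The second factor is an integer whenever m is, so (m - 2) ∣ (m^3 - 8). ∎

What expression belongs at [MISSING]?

Polynomial division of m^3 - 8 by m - 2 leaves remainder 0 and quotient m^2 + 2m + 4.
Hence m^3 - 8 = (m - 2)(m^2 + 2m + 4).

(m - 2)(m^2 + 2m + 4)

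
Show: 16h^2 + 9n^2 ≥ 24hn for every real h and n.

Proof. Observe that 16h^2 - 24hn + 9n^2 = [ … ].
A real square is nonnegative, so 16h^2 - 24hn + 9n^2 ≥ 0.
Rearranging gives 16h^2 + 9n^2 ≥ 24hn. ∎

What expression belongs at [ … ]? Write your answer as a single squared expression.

(4h - 3n)^2

16h^2 - 24hn + 9n^2 is a perfect-square trinomial: the outer terms are (4h)^2 and (3n)^2, and the cross term is -2·4h·3n.
So 16h^2 - 24hn + 9n^2 = (4h - 3n)^2 ≥ 0.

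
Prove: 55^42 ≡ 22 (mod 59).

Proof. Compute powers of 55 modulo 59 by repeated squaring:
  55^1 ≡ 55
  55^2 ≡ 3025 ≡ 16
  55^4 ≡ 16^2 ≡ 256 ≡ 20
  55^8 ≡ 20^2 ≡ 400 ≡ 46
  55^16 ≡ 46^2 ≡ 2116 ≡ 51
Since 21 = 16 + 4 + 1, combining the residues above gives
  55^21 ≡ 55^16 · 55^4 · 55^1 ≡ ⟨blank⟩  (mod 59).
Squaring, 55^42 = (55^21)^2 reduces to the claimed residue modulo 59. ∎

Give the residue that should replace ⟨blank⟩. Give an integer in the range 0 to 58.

55^16 · 55^4 · 55^1 ≡ 51 · 20 · 55 = 56100.
56100 mod 59 = 50, so 55^21 ≡ 50 (mod 59).

50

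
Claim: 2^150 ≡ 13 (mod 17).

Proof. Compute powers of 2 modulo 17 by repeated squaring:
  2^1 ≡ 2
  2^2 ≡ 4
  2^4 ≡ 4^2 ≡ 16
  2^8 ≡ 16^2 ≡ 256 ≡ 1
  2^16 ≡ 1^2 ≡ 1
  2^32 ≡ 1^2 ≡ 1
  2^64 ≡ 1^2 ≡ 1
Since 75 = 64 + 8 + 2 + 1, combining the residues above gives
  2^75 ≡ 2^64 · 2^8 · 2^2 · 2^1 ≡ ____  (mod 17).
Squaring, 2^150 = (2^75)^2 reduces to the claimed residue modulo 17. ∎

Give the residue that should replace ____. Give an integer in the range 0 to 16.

8

Multiply the listed residues: 1 · 1 · 4 · 2 = 1 → 4 → 8.
Reducing modulo 17: 8 = 0·17 + 8, so 2^75 ≡ 8.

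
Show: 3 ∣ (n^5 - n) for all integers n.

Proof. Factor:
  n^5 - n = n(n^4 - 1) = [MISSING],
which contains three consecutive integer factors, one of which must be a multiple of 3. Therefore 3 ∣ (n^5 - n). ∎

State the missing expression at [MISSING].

n^4 - 1 = (n^2 - 1)(n^2 + 1), and n^2 - 1 = (n-1)(n+1).
So n(n^4 - 1) = (n - 1)n(n + 1)(n^2 + 1).

(n - 1)n(n + 1)(n^2 + 1)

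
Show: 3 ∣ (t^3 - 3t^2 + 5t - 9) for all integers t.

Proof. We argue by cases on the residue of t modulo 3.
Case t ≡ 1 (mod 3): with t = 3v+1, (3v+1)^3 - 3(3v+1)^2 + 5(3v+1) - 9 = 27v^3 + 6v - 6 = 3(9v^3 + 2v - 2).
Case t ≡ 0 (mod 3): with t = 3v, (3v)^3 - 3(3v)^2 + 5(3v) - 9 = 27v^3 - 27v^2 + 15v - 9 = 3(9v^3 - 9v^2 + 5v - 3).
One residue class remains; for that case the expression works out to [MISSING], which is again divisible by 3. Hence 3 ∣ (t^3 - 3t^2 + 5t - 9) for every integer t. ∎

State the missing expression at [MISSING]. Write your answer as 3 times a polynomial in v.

The residues treated are {1, 0}, so the missing case is t ≡ 2 (mod 3); write t = 3v+2.
Then (3v+2)^3 - 3(3v+2)^2 + 5(3v+2) - 9 = 27v^3 + 27v^2 + 15v - 3 = 3(9v^3 + 9v^2 + 5v - 1).

3(9v^3 + 9v^2 + 5v - 1)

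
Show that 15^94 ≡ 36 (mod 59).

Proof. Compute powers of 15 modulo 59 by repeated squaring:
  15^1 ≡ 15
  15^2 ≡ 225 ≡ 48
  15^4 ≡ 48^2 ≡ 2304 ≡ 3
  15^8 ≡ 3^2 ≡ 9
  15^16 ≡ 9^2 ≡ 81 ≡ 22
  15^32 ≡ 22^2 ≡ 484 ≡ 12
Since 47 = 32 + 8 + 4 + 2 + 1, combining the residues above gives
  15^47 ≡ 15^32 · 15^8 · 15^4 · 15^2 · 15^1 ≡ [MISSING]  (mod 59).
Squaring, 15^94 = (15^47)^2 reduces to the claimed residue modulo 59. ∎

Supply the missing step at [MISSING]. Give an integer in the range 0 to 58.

Multiply the listed residues: 12 · 9 · 3 · 48 · 15 = 108 → 324 → 15552 → 233280.
Reducing modulo 59: 233280 = 3953·59 + 53, so 15^47 ≡ 53.

53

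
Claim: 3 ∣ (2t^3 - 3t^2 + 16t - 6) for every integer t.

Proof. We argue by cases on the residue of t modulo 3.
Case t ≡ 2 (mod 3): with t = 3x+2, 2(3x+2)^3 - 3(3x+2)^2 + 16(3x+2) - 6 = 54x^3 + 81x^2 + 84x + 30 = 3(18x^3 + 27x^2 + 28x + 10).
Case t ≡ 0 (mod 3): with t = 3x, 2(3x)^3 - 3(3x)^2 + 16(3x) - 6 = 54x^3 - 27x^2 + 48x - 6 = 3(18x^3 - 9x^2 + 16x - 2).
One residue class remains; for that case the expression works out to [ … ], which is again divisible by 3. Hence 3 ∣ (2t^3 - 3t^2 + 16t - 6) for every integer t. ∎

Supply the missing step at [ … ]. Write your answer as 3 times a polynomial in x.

3(18x^3 + 9x^2 + 16x + 3)

Only t ≡ 1 (mod 3) is unaccounted for. Put t = 3x+1:
2(3x+1)^3 - 3(3x+1)^2 + 16(3x+1) - 6 expands to 54x^3 + 27x^2 + 48x + 9,
and factoring out 3 leaves 3(18x^3 + 9x^2 + 16x + 3).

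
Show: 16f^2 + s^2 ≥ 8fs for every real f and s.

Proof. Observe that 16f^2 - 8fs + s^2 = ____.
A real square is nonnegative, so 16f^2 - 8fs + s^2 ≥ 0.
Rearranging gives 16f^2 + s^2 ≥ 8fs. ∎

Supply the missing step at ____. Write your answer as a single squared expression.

(4f - s)^2

16f^2 - 8fs + s^2 is a perfect-square trinomial: the outer terms are (4f)^2 and (s)^2, and the cross term is -2·4f·s.
So 16f^2 - 8fs + s^2 = (4f - s)^2 ≥ 0.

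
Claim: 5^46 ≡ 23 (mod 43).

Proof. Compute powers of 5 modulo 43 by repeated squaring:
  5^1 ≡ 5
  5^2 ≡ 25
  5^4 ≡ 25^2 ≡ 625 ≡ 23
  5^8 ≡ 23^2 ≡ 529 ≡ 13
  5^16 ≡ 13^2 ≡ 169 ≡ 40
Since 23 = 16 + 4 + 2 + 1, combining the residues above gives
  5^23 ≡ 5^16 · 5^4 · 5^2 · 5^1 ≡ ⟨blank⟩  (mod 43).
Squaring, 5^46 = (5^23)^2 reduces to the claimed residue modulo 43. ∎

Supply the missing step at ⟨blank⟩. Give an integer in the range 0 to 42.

5^16 · 5^4 · 5^2 · 5^1 ≡ 40 · 23 · 25 · 5 = 115000.
115000 mod 43 = 18, so 5^23 ≡ 18 (mod 43).

18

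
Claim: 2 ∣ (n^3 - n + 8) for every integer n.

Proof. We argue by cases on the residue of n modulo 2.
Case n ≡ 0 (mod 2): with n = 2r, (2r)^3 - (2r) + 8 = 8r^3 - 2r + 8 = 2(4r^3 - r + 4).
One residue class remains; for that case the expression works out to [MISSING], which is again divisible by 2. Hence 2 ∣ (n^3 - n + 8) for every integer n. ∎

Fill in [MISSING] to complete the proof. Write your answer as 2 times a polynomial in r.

2(4r^3 + 6r^2 + 2r + 4)

Only n ≡ 1 (mod 2) is unaccounted for. Put n = 2r+1:
(2r+1)^3 - (2r+1) + 8 expands to 8r^3 + 12r^2 + 4r + 8,
and factoring out 2 leaves 2(4r^3 + 6r^2 + 2r + 4).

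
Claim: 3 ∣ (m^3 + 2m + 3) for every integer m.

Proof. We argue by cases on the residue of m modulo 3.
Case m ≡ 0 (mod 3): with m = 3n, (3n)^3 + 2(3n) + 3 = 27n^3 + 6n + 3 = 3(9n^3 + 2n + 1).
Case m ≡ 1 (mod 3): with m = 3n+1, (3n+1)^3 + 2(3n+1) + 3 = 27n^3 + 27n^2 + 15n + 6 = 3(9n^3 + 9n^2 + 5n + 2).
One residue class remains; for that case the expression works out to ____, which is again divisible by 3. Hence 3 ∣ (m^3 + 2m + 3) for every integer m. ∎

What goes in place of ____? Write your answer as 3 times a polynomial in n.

The residues treated are {0, 1}, so the missing case is m ≡ 2 (mod 3); write m = 3n+2.
Then (3n+2)^3 + 2(3n+2) + 3 = 27n^3 + 54n^2 + 42n + 15 = 3(9n^3 + 18n^2 + 14n + 5).

3(9n^3 + 18n^2 + 14n + 5)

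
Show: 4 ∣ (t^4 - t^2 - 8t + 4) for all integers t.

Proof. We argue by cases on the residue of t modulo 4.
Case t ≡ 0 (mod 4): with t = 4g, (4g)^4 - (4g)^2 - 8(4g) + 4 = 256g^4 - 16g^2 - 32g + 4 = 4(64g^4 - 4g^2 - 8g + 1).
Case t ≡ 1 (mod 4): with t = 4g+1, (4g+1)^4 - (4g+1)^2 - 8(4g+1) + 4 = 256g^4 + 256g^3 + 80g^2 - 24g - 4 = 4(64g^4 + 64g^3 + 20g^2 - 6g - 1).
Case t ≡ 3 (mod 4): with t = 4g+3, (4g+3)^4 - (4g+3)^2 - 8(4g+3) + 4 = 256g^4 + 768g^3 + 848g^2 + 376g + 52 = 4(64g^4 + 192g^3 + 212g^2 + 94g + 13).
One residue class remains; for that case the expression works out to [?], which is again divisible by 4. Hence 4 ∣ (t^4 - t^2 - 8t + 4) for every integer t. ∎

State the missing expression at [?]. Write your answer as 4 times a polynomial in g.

4(64g^4 + 128g^3 + 92g^2 + 20g)

The residues treated are {0, 1, 3}, so the missing case is t ≡ 2 (mod 4); write t = 4g+2.
Then (4g+2)^4 - (4g+2)^2 - 8(4g+2) + 4 = 256g^4 + 512g^3 + 368g^2 + 80g = 4(64g^4 + 128g^3 + 92g^2 + 20g).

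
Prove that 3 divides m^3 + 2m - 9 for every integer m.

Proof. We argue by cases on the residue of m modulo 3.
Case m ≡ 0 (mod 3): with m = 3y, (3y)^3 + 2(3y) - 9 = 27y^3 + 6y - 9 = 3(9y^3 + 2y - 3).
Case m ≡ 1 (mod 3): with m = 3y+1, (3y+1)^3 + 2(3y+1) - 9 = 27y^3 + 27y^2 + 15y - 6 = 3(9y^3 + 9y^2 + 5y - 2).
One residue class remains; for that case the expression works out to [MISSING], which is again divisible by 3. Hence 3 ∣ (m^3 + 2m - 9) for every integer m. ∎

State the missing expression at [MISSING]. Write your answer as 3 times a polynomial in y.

3(9y^3 + 18y^2 + 14y + 1)

The residues treated are {0, 1}, so the missing case is m ≡ 2 (mod 3); write m = 3y+2.
Then (3y+2)^3 + 2(3y+2) - 9 = 27y^3 + 54y^2 + 42y + 3 = 3(9y^3 + 18y^2 + 14y + 1).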